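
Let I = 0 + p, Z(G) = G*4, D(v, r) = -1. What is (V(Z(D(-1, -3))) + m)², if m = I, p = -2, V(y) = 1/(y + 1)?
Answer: 49/9 ≈ 5.4444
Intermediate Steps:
Z(G) = 4*G
V(y) = 1/(1 + y)
I = -2 (I = 0 - 2 = -2)
m = -2
(V(Z(D(-1, -3))) + m)² = (1/(1 + 4*(-1)) - 2)² = (1/(1 - 4) - 2)² = (1/(-3) - 2)² = (-⅓ - 2)² = (-7/3)² = 49/9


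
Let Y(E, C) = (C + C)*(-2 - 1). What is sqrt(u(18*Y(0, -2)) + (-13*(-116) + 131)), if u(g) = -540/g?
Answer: sqrt(6546)/2 ≈ 40.454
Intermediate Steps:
Y(E, C) = -6*C (Y(E, C) = (2*C)*(-3) = -6*C)
sqrt(u(18*Y(0, -2)) + (-13*(-116) + 131)) = sqrt(-540/(18*(-6*(-2))) + (-13*(-116) + 131)) = sqrt(-540/(18*12) + (1508 + 131)) = sqrt(-540/216 + 1639) = sqrt(-540*1/216 + 1639) = sqrt(-5/2 + 1639) = sqrt(3273/2) = sqrt(6546)/2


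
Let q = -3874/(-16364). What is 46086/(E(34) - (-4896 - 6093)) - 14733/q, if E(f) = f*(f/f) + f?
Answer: -1332781285560/21417409 ≈ -62229.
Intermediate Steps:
E(f) = 2*f (E(f) = f*1 + f = f + f = 2*f)
q = 1937/8182 (q = -3874*(-1/16364) = 1937/8182 ≈ 0.23674)
46086/(E(34) - (-4896 - 6093)) - 14733/q = 46086/(2*34 - (-4896 - 6093)) - 14733/1937/8182 = 46086/(68 - 1*(-10989)) - 14733*8182/1937 = 46086/(68 + 10989) - 120545406/1937 = 46086/11057 - 120545406/1937 = -1332781285560/21417409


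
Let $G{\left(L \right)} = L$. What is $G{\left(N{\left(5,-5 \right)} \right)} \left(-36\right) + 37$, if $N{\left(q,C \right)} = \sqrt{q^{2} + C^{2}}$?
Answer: $37 - 180 \sqrt{2} \approx -217.56$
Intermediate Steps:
$N{\left(q,C \right)} = \sqrt{C^{2} + q^{2}}$
$G{\left(N{\left(5,-5 \right)} \right)} \left(-36\right) + 37 = \sqrt{\left(-5\right)^{2} + 5^{2}} \left(-36\right) + 37 = \sqrt{25 + 25} \left(-36\right) + 37 = \sqrt{50} \left(-36\right) + 37 = 5 \sqrt{2} \left(-36\right) + 37 = - 180 \sqrt{2} + 37 = 37 - 180 \sqrt{2}$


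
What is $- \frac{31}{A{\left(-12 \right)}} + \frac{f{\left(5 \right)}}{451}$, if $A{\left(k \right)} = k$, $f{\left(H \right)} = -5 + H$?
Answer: $\frac{31}{12} \approx 2.5833$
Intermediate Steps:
$- \frac{31}{A{\left(-12 \right)}} + \frac{f{\left(5 \right)}}{451} = - \frac{31}{-12} + \frac{-5 + 5}{451} = \left(-31\right) \left(- \frac{1}{12}\right) + 0 \cdot \frac{1}{451} = \frac{31}{12} + 0 = \frac{31}{12}$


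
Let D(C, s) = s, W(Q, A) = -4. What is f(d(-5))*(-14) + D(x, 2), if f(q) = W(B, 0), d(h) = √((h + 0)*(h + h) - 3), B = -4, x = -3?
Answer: 58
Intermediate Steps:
d(h) = √(-3 + 2*h²) (d(h) = √(h*(2*h) - 3) = √(2*h² - 3) = √(-3 + 2*h²))
f(q) = -4
f(d(-5))*(-14) + D(x, 2) = -4*(-14) + 2 = 56 + 2 = 58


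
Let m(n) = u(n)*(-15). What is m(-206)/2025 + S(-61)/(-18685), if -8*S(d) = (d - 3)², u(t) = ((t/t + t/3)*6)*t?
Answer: -312533908/504495 ≈ -619.50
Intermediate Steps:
u(t) = t*(6 + 2*t) (u(t) = ((1 + t*(⅓))*6)*t = ((1 + t/3)*6)*t = (6 + 2*t)*t = t*(6 + 2*t))
S(d) = -(-3 + d)²/8 (S(d) = -(d - 3)²/8 = -(-3 + d)²/8)
m(n) = -30*n*(3 + n) (m(n) = (2*n*(3 + n))*(-15) = -30*n*(3 + n))
m(-206)/2025 + S(-61)/(-18685) = -30*(-206)*(3 - 206)/2025 - (-3 - 61)²/8/(-18685) = -30*(-206)*(-203)*(1/2025) - ⅛*(-64)²*(-1/18685) = -1254540*1/2025 - ⅛*4096*(-1/18685) = -83636/135 - 512*(-1/18685) = -83636/135 + 512/18685 = -312533908/504495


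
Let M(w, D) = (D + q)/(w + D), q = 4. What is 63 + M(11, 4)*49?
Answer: 1337/15 ≈ 89.133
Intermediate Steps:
M(w, D) = (4 + D)/(D + w) (M(w, D) = (D + 4)/(w + D) = (4 + D)/(D + w))
63 + M(11, 4)*49 = 63 + ((4 + 4)/(4 + 11))*49 = 63 + (8/15)*49 = 63 + 392/15 = 1337/15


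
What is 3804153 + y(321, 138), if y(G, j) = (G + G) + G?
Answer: 3805116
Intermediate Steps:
y(G, j) = 3*G (y(G, j) = 2*G + G = 3*G)
3804153 + y(321, 138) = 3804153 + 3*321 = 3804153 + 963 = 3805116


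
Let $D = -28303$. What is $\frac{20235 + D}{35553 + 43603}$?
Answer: $- \frac{2017}{19789} \approx -0.10193$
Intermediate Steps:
$\frac{20235 + D}{35553 + 43603} = \frac{20235 - 28303}{35553 + 43603} = - \frac{8068}{79156} = \left(-8068\right) \frac{1}{79156} = - \frac{2017}{19789}$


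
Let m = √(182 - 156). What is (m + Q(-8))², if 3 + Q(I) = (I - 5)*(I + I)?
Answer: (205 + √26)² ≈ 44142.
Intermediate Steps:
Q(I) = -3 + 2*I*(-5 + I) (Q(I) = -3 + (I - 5)*(I + I) = -3 + (-5 + I)*(2*I) = -3 + 2*I*(-5 + I))
m = √26 ≈ 5.0990
(m + Q(-8))² = (√26 + (-3 - 10*(-8) + 2*(-8)²))² = (√26 + (-3 + 80 + 2*64))² = (√26 + (-3 + 80 + 128))² = (√26 + 205)² = (205 + √26)²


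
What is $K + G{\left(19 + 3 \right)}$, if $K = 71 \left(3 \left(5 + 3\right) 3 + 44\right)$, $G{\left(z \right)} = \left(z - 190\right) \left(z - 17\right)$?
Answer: $7396$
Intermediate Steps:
$G{\left(z \right)} = \left(-190 + z\right) \left(-17 + z\right)$
$K = 8236$ ($K = 71 \left(3 \cdot 8 \cdot 3 + 44\right) = 71 \left(24 \cdot 3 + 44\right) = 71 \left(72 + 44\right) = 71 \cdot 116 = 8236$)
$K + G{\left(19 + 3 \right)} = 8236 + \left(3230 + \left(19 + 3\right)^{2} - 207 \left(19 + 3\right)\right) = 8236 + \left(3230 + 22^{2} - 4554\right) = 8236 + \left(3230 + 484 - 4554\right) = 8236 - 840 = 7396$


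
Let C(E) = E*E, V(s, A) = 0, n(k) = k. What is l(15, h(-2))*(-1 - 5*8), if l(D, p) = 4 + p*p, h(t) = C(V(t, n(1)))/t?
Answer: -164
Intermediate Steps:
C(E) = E²
h(t) = 0 (h(t) = 0²/t = 0/t = 0)
l(D, p) = 4 + p²
l(15, h(-2))*(-1 - 5*8) = (4 + 0²)*(-1 - 5*8) = (4 + 0)*(-1 - 40) = 4*(-41) = -164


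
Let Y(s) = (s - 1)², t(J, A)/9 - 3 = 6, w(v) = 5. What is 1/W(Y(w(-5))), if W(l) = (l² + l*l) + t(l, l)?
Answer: 1/593 ≈ 0.0016863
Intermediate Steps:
t(J, A) = 81 (t(J, A) = 27 + 9*6 = 27 + 54 = 81)
Y(s) = (-1 + s)²
W(l) = 81 + 2*l² (W(l) = (l² + l*l) + 81 = (l² + l²) + 81 = 2*l² + 81 = 81 + 2*l²)
1/W(Y(w(-5))) = 1/(81 + 2*((-1 + 5)²)²) = 1/(81 + 2*(4²)²) = 1/(81 + 2*16²) = 1/(81 + 2*256) = 1/(81 + 512) = 1/593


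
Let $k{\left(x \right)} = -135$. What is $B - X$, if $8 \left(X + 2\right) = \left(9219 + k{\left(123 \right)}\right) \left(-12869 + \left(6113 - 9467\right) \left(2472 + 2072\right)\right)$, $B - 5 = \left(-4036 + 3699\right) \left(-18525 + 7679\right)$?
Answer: $\frac{34647883813}{2} \approx 1.7324 \cdot 10^{10}$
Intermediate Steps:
$B = 3655107$ ($B = 5 + \left(-4036 + 3699\right) \left(-18525 + 7679\right) = 5 - -3655102 = 5 + 3655102 = 3655107$)
$X = - \frac{34640573599}{2}$ ($X = -2 + \frac{\left(9219 - 135\right) \left(-12869 + \left(6113 - 9467\right) \left(2472 + 2072\right)\right)}{8} = -2 + \frac{9084 \left(-12869 - 15240576\right)}{8} = -2 + \frac{9084 \left(-15253445\right)}{8} = -2 + \frac{1}{8} \left(-138562294380\right) = -2 - \frac{34640573595}{2} = - \frac{34640573599}{2} \approx -1.732 \cdot 10^{10}$)
$B - X = 3655107 - - \frac{34640573599}{2} = 3655107 + \frac{34640573599}{2} = \frac{34647883813}{2}$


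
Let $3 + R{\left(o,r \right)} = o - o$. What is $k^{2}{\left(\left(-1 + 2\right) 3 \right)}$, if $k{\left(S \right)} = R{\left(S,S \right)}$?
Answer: $9$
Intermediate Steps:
$R{\left(o,r \right)} = -3$ ($R{\left(o,r \right)} = -3 + \left(o - o\right) = -3 + 0 = -3$)
$k{\left(S \right)} = -3$
$k^{2}{\left(\left(-1 + 2\right) 3 \right)} = \left(-3\right)^{2} = 9$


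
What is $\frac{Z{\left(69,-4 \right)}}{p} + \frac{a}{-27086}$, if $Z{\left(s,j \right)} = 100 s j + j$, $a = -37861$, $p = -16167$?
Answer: $\frac{1359780731}{437899362} \approx 3.1052$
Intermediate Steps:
$Z{\left(s,j \right)} = j + 100 j s$ ($Z{\left(s,j \right)} = 100 j s + j = j + 100 j s$)
$\frac{Z{\left(69,-4 \right)}}{p} + \frac{a}{-27086} = \frac{\left(-4\right) \left(1 + 100 \cdot 69\right)}{-16167} - \frac{37861}{-27086} = - 4 \left(1 + 6900\right) \left(- \frac{1}{16167}\right) - - \frac{37861}{27086} = \left(-4\right) 6901 \left(- \frac{1}{16167}\right) + \frac{37861}{27086} = \left(-27604\right) \left(- \frac{1}{16167}\right) + \frac{37861}{27086} = \frac{27604}{16167} + \frac{37861}{27086} = \frac{1359780731}{437899362}$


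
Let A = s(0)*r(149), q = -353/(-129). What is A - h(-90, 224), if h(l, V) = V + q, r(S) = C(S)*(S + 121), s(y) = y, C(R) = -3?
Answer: -29249/129 ≈ -226.74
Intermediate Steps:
r(S) = -363 - 3*S (r(S) = -3*(S + 121) = -3*(121 + S) = -363 - 3*S)
q = 353/129 (q = -353*(-1/129) = 353/129 ≈ 2.7364)
h(l, V) = 353/129 + V (h(l, V) = V + 353/129 = 353/129 + V)
A = 0 (A = 0*(-363 - 3*149) = 0*(-363 - 447) = 0*(-810) = 0)
A - h(-90, 224) = 0 - (353/129 + 224) = 0 - 1*29249/129 = 0 - 29249/129 = -29249/129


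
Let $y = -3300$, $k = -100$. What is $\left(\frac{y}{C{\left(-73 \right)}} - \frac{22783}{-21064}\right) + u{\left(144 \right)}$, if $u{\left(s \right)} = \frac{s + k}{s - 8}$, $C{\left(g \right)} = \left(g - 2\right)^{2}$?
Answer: $\frac{21981353}{26856600} \approx 0.81847$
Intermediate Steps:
$C{\left(g \right)} = \left(-2 + g\right)^{2}$
$u{\left(s \right)} = \frac{-100 + s}{-8 + s}$ ($u{\left(s \right)} = \frac{s - 100}{s - 8} = \frac{-100 + s}{-8 + s}$)
$\left(\frac{y}{C{\left(-73 \right)}} - \frac{22783}{-21064}\right) + u{\left(144 \right)} = \left(- \frac{3300}{\left(-2 - 73\right)^{2}} - \frac{22783}{-21064}\right) + \frac{-100 + 144}{-8 + 144} = \left(- \frac{3300}{\left(-75\right)^{2}} - - \frac{22783}{21064}\right) + \frac{1}{136} \cdot 44 = \left(- \frac{3300}{5625} + \frac{22783}{21064}\right) + \frac{1}{136} \cdot 44 = \left(\left(-3300\right) \frac{1}{5625} + \frac{22783}{21064}\right) + \frac{11}{34} = \left(- \frac{44}{75} + \frac{22783}{21064}\right) + \frac{11}{34} = \frac{781909}{1579800} + \frac{11}{34} = \frac{21981353}{26856600}$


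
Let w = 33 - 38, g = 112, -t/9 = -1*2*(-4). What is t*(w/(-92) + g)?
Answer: -185562/23 ≈ -8067.9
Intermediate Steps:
t = -72 (t = -9*(-1*2)*(-4) = -(-18)*(-4) = -9*8 = -72)
w = -5
t*(w/(-92) + g) = -72*(-5/(-92) + 112) = -72*(-5*(-1/92) + 112) = -72*(5/92 + 112) = -72*10309/92 = -185562/23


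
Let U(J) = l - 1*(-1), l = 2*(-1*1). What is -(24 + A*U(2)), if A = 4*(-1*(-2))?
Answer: -16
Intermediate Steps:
l = -2 (l = 2*(-1) = -2)
A = 8 (A = 4*2 = 8)
U(J) = -1 (U(J) = -2 - 1*(-1) = -2 + 1 = -1)
-(24 + A*U(2)) = -(24 + 8*(-1)) = -(24 - 8) = -1*16 = -16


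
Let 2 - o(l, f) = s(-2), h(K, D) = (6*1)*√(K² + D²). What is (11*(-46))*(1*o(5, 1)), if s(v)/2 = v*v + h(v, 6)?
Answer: 3036 + 12144*√10 ≈ 41439.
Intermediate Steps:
h(K, D) = 6*√(D² + K²)
s(v) = 2*v² + 12*√(36 + v²) (s(v) = 2*(v*v + 6*√(6² + v²)) = 2*(v² + 6*√(36 + v²)) = 2*v² + 12*√(36 + v²))
o(l, f) = -6 - 24*√10 (o(l, f) = 2 - (2*(-2)² + 12*√(36 + (-2)²)) = 2 - (2*4 + 12*√(36 + 4)) = 2 - (8 + 12*√40) = 2 - (8 + 12*(2*√10)) = 2 - (8 + 24*√10) = 2 + (-8 - 24*√10) = -6 - 24*√10)
(11*(-46))*(1*o(5, 1)) = (11*(-46))*(1*(-6 - 24*√10)) = -506*(-6 - 24*√10) = 3036 + 12144*√10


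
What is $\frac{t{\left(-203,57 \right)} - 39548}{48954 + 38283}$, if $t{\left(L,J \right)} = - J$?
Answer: $- \frac{39605}{87237} \approx -0.45399$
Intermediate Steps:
$\frac{t{\left(-203,57 \right)} - 39548}{48954 + 38283} = \frac{\left(-1\right) 57 - 39548}{48954 + 38283} = \frac{-57 - 39548}{87237} = \left(-39605\right) \frac{1}{87237} = - \frac{39605}{87237}$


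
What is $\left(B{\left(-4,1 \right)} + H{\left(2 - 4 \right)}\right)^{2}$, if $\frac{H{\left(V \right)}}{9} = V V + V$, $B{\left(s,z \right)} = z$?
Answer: $361$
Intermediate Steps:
$H{\left(V \right)} = 9 V + 9 V^{2}$ ($H{\left(V \right)} = 9 \left(V V + V\right) = 9 \left(V^{2} + V\right) = 9 \left(V + V^{2}\right) = 9 V + 9 V^{2}$)
$\left(B{\left(-4,1 \right)} + H{\left(2 - 4 \right)}\right)^{2} = \left(1 + 9 \left(2 - 4\right) \left(1 + \left(2 - 4\right)\right)\right)^{2} = \left(1 + 9 \left(-2\right) \left(1 - 2\right)\right)^{2} = \left(1 + 9 \left(-2\right) \left(-1\right)\right)^{2} = \left(1 + 18\right)^{2} = 19^{2} = 361$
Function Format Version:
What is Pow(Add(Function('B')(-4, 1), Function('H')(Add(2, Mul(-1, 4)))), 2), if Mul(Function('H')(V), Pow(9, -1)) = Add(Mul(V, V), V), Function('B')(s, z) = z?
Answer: 361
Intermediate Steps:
Function('H')(V) = Add(Mul(9, V), Mul(9, Pow(V, 2))) (Function('H')(V) = Mul(9, Add(Mul(V, V), V)) = Mul(9, Add(Pow(V, 2), V)) = Mul(9, Add(V, Pow(V, 2))) = Add(Mul(9, V), Mul(9, Pow(V, 2))))
Pow(Add(Function('B')(-4, 1), Function('H')(Add(2, Mul(-1, 4)))), 2) = Pow(Add(1, Mul(9, Add(2, Mul(-1, 4)), Add(1, Add(2, Mul(-1, 4))))), 2) = Pow(Add(1, Mul(9, Add(2, -4), Add(1, Add(2, -4)))), 2) = Pow(Add(1, Mul(9, -2, Add(1, -2))), 2) = Pow(Add(1, Mul(9, -2, -1)), 2) = Pow(Add(1, 18), 2) = Pow(19, 2) = 361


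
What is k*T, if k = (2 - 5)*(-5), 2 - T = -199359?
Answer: 2990415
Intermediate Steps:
T = 199361 (T = 2 - 1*(-199359) = 2 + 199359 = 199361)
k = 15 (k = -3*(-5) = 15)
k*T = 15*199361 = 2990415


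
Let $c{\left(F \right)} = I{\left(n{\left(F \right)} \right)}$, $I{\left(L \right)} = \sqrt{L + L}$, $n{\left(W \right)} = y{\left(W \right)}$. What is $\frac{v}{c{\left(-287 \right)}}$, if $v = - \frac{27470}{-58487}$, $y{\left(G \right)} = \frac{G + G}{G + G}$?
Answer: $\frac{13735 \sqrt{2}}{58487} \approx 0.33211$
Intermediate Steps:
$y{\left(G \right)} = 1$ ($y{\left(G \right)} = \frac{2 G}{2 G} = 2 G \frac{1}{2 G} = 1$)
$n{\left(W \right)} = 1$
$v = \frac{27470}{58487}$ ($v = \left(-27470\right) \left(- \frac{1}{58487}\right) = \frac{27470}{58487} \approx 0.46968$)
$I{\left(L \right)} = \sqrt{2} \sqrt{L}$ ($I{\left(L \right)} = \sqrt{2 L} = \sqrt{2} \sqrt{L}$)
$c{\left(F \right)} = \sqrt{2}$ ($c{\left(F \right)} = \sqrt{2} \sqrt{1} = \sqrt{2} \cdot 1 = \sqrt{2}$)
$\frac{v}{c{\left(-287 \right)}} = \frac{27470}{58487 \sqrt{2}} = \frac{27470 \frac{\sqrt{2}}{2}}{58487} = \frac{13735 \sqrt{2}}{58487}$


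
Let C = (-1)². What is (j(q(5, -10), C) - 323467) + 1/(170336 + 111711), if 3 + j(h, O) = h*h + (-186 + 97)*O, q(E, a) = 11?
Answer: -91224717585/282047 ≈ -3.2344e+5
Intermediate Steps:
C = 1
j(h, O) = -3 + h² - 89*O (j(h, O) = -3 + (h*h + (-186 + 97)*O) = -3 + (h² - 89*O) = -3 + h² - 89*O)
(j(q(5, -10), C) - 323467) + 1/(170336 + 111711) = ((-3 + 11² - 89*1) - 323467) + 1/(170336 + 111711) = ((-3 + 121 - 89) - 323467) + 1/282047 = (29 - 323467) + 1/282047 = -323438 + 1/282047 = -91224717585/282047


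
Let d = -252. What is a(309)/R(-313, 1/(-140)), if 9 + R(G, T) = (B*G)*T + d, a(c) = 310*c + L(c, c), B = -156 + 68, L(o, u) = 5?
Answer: -3352825/16021 ≈ -209.28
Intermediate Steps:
B = -88
a(c) = 5 + 310*c (a(c) = 310*c + 5 = 5 + 310*c)
R(G, T) = -261 - 88*G*T (R(G, T) = -9 + ((-88*G)*T - 252) = -9 + (-88*G*T - 252) = -9 + (-252 - 88*G*T) = -261 - 88*G*T)
a(309)/R(-313, 1/(-140)) = (5 + 310*309)/(-261 - 88*(-313)/(-140)) = (5 + 95790)/(-261 - 88*(-313)*(-1/140)) = 95795/(-261 - 6886/35) = 95795/(-16021/35) = 95795*(-35/16021) = -3352825/16021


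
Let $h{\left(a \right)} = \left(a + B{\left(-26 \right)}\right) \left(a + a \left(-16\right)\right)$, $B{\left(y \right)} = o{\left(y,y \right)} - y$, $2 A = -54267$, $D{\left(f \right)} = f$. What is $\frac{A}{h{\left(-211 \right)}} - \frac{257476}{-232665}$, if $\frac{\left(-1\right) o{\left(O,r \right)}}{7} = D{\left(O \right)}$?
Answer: $\frac{389233351}{98184630} \approx 3.9643$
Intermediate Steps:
$o{\left(O,r \right)} = - 7 O$
$A = - \frac{54267}{2}$ ($A = \frac{1}{2} \left(-54267\right) = - \frac{54267}{2} \approx -27134.0$)
$B{\left(y \right)} = - 8 y$ ($B{\left(y \right)} = - 7 y - y = - 8 y$)
$h{\left(a \right)} = - 15 a \left(208 + a\right)$ ($h{\left(a \right)} = \left(a - -208\right) \left(a + a \left(-16\right)\right) = \left(a + 208\right) \left(a - 16 a\right) = \left(208 + a\right) \left(- 15 a\right) = - 15 a \left(208 + a\right)$)
$\frac{A}{h{\left(-211 \right)}} - \frac{257476}{-232665} = - \frac{54267}{2 \left(\left(-15\right) \left(-211\right) \left(208 - 211\right)\right)} - \frac{257476}{-232665} = - \frac{54267}{2 \left(\left(-15\right) \left(-211\right) \left(-3\right)\right)} - - \frac{257476}{232665} = - \frac{54267}{2 \left(-9495\right)} + \frac{257476}{232665} = \left(- \frac{54267}{2}\right) \left(- \frac{1}{9495}\right) + \frac{257476}{232665} = \frac{18089}{6330} + \frac{257476}{232665} = \frac{389233351}{98184630}$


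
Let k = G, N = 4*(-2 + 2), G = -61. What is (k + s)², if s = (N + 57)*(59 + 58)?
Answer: 43665664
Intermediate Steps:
N = 0 (N = 4*0 = 0)
s = 6669 (s = (0 + 57)*(59 + 58) = 57*117 = 6669)
k = -61
(k + s)² = (-61 + 6669)² = 6608² = 43665664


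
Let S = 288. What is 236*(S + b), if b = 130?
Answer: 98648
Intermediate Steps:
236*(S + b) = 236*(288 + 130) = 236*418 = 98648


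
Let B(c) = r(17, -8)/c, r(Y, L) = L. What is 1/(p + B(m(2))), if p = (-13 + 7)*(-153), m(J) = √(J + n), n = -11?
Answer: 4131/3792290 - 6*I/1896145 ≈ 0.0010893 - 3.1643e-6*I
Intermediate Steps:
m(J) = √(-11 + J) (m(J) = √(J - 11) = √(-11 + J))
B(c) = -8/c
p = 918 (p = -6*(-153) = 918)
1/(p + B(m(2))) = 1/(918 - 8/√(-11 + 2)) = 1/(918 - 8*(-I/3)) = 1/(918 - (-8)*I/3) = 1/(918 + 8*I/3) = 9*(918 - 8*I/3)/7584580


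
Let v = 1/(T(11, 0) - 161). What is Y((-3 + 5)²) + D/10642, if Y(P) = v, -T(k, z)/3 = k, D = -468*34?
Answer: -91105/60722 ≈ -1.5004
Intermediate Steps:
D = -15912
T(k, z) = -3*k
v = -1/194 (v = 1/(-3*11 - 161) = 1/(-33 - 161) = 1/(-194) = -1/194 ≈ -0.0051546)
Y(P) = -1/194
Y((-3 + 5)²) + D/10642 = -1/194 - 15912/10642 = -1/194 - 15912*1/10642 = -1/194 - 468/313 = -91105/60722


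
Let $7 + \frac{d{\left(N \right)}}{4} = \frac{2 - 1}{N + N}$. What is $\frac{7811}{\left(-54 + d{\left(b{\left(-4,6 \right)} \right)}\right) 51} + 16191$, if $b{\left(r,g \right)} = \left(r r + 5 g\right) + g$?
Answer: $\frac{1759450985}{108681} \approx 16189.0$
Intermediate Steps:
$b{\left(r,g \right)} = r^{2} + 6 g$ ($b{\left(r,g \right)} = \left(r^{2} + 5 g\right) + g = r^{2} + 6 g$)
$d{\left(N \right)} = -28 + \frac{2}{N}$ ($d{\left(N \right)} = -28 + 4 \frac{2 - 1}{N + N} = -28 + 4 \cdot 1 \frac{1}{2 N} = -28 + 4 \frac{1}{2 N} = -28 + \frac{2}{N}$)
$\frac{7811}{\left(-54 + d{\left(b{\left(-4,6 \right)} \right)}\right) 51} + 16191 = \frac{7811}{\left(-54 - \left(28 - \frac{2}{\left(-4\right)^{2} + 6 \cdot 6}\right)\right) 51} + 16191 = \frac{7811}{\left(-54 - \left(28 - \frac{2}{16 + 36}\right)\right) 51} + 16191 = \frac{7811}{\left(-54 - \left(28 - \frac{2}{52}\right)\right) 51} + 16191 = \frac{7811}{\left(-54 + \left(-28 + 2 \cdot \frac{1}{52}\right)\right) 51} + 16191 = \frac{7811}{\left(-54 + \left(-28 + \frac{1}{26}\right)\right) 51} + 16191 = \frac{7811}{\left(-54 - \frac{727}{26}\right) 51} + 16191 = \frac{7811}{\left(- \frac{2131}{26}\right) 51} + 16191 = \frac{7811}{- \frac{108681}{26}} + 16191 = 7811 \left(- \frac{26}{108681}\right) + 16191 = - \frac{203086}{108681} + 16191 = \frac{1759450985}{108681}$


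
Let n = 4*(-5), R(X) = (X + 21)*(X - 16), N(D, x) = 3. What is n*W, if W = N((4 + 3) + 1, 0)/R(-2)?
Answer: 10/57 ≈ 0.17544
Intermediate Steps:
R(X) = (-16 + X)*(21 + X) (R(X) = (21 + X)*(-16 + X) = (-16 + X)*(21 + X))
n = -20
W = -1/114 (W = 3/(-336 + (-2)² + 5*(-2)) = 3/(-336 + 4 - 10) = 3/(-342) = 3*(-1/342) = -1/114 ≈ -0.0087719)
n*W = -20*(-1/114) = 10/57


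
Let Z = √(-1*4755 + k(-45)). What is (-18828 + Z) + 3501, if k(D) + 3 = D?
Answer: -15327 + I*√4803 ≈ -15327.0 + 69.304*I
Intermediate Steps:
k(D) = -3 + D
Z = I*√4803 (Z = √(-1*4755 + (-3 - 45)) = √(-4755 - 48) = √(-4803) = I*√4803 ≈ 69.304*I)
(-18828 + Z) + 3501 = (-18828 + I*√4803) + 3501 = -15327 + I*√4803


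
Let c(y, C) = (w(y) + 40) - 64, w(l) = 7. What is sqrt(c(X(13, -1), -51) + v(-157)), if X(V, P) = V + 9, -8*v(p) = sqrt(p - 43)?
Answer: sqrt(-68 - 5*I*sqrt(2))/2 ≈ 0.21408 - 4.1287*I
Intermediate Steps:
v(p) = -sqrt(-43 + p)/8 (v(p) = -sqrt(p - 43)/8 = -sqrt(-43 + p)/8)
X(V, P) = 9 + V
c(y, C) = -17 (c(y, C) = (7 + 40) - 64 = 47 - 64 = -17)
sqrt(c(X(13, -1), -51) + v(-157)) = sqrt(-17 - sqrt(-43 - 157)/8) = sqrt(-17 - 5*I*sqrt(2)/4)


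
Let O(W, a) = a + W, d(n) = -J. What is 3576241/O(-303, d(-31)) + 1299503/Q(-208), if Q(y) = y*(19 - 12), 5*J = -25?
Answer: -2797129395/216944 ≈ -12893.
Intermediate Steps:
J = -5 (J = (⅕)*(-25) = -5)
d(n) = 5 (d(n) = -1*(-5) = 5)
Q(y) = 7*y (Q(y) = y*7 = 7*y)
O(W, a) = W + a
3576241/O(-303, d(-31)) + 1299503/Q(-208) = 3576241/(-303 + 5) + 1299503/((7*(-208))) = 3576241/(-298) + 1299503/(-1456) = 3576241*(-1/298) + 1299503*(-1/1456) = -3576241/298 - 1299503/1456 = -2797129395/216944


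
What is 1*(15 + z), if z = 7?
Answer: 22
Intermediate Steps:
1*(15 + z) = 1*(15 + 7) = 1*22 = 22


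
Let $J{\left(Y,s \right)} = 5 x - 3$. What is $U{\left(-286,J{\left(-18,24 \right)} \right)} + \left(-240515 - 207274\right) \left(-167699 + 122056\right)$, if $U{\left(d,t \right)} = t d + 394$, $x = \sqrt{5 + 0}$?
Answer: $20438434579 - 1430 \sqrt{5} \approx 2.0438 \cdot 10^{10}$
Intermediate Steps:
$x = \sqrt{5} \approx 2.2361$
$J{\left(Y,s \right)} = -3 + 5 \sqrt{5}$ ($J{\left(Y,s \right)} = 5 \sqrt{5} - 3 = -3 + 5 \sqrt{5}$)
$U{\left(d,t \right)} = 394 + d t$ ($U{\left(d,t \right)} = d t + 394 = 394 + d t$)
$U{\left(-286,J{\left(-18,24 \right)} \right)} + \left(-240515 - 207274\right) \left(-167699 + 122056\right) = \left(394 - 286 \left(-3 + 5 \sqrt{5}\right)\right) + \left(-240515 - 207274\right) \left(-167699 + 122056\right) = \left(394 + \left(858 - 1430 \sqrt{5}\right)\right) - -20438433327 = \left(1252 - 1430 \sqrt{5}\right) + 20438433327 = 20438434579 - 1430 \sqrt{5}$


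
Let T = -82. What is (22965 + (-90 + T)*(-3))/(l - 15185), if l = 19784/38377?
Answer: -100125593/64748329 ≈ -1.5464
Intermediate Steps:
l = 19784/38377 (l = 19784*(1/38377) = 19784/38377 ≈ 0.51552)
(22965 + (-90 + T)*(-3))/(l - 15185) = (22965 + (-90 - 82)*(-3))/(19784/38377 - 15185) = (22965 - 172*(-3))/(-582734961/38377) = (22965 + 516)*(-38377/582734961) = 23481*(-38377/582734961) = -100125593/64748329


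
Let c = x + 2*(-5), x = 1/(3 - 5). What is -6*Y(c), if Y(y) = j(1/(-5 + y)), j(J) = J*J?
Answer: -24/961 ≈ -0.024974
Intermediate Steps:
j(J) = J²
x = -½ (x = 1/(-2) = -½ ≈ -0.50000)
c = -21/2 (c = -½ + 2*(-5) = -½ - 10 = -21/2 ≈ -10.500)
Y(y) = (-5 + y)⁻² (Y(y) = (1/(-5 + y))² = (-5 + y)⁻²)
-6*Y(c) = -6/(-5 - 21/2)² = -6/(-31/2)² = -6*4/961 = -24/961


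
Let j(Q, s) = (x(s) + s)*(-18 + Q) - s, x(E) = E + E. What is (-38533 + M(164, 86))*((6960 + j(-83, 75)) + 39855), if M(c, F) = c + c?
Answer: -917493075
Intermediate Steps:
x(E) = 2*E
M(c, F) = 2*c
j(Q, s) = -s + 3*s*(-18 + Q) (j(Q, s) = (2*s + s)*(-18 + Q) - s = (3*s)*(-18 + Q) - s = 3*s*(-18 + Q) - s = -s + 3*s*(-18 + Q))
(-38533 + M(164, 86))*((6960 + j(-83, 75)) + 39855) = (-38533 + 2*164)*((6960 + 75*(-55 + 3*(-83))) + 39855) = (-38533 + 328)*((6960 + 75*(-55 - 249)) + 39855) = -38205*((6960 + 75*(-304)) + 39855) = -38205*((6960 - 22800) + 39855) = -38205*(-15840 + 39855) = -38205*24015 = -917493075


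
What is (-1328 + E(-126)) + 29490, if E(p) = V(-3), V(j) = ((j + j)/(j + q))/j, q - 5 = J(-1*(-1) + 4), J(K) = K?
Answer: 197136/7 ≈ 28162.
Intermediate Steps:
q = 10 (q = 5 + (-1*(-1) + 4) = 5 + (1 + 4) = 5 + 5 = 10)
V(j) = 2/(10 + j) (V(j) = ((j + j)/(j + 10))/j = ((2*j)/(10 + j))/j = (2*j/(10 + j))/j = 2/(10 + j))
E(p) = 2/7 (E(p) = 2/(10 - 3) = 2/7)
(-1328 + E(-126)) + 29490 = (-1328 + 2/7) + 29490 = -9294/7 + 29490 = 197136/7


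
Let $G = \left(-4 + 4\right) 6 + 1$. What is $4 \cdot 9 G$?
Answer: $36$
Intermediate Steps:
$G = 1$ ($G = 0 \cdot 6 + 1 = 0 + 1 = 1$)
$4 \cdot 9 G = 4 \cdot 9 \cdot 1 = 36 \cdot 1 = 36$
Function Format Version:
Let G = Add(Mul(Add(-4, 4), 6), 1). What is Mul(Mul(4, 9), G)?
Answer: 36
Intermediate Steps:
G = 1 (G = Add(Mul(0, 6), 1) = Add(0, 1) = 1)
Mul(Mul(4, 9), G) = Mul(Mul(4, 9), 1) = Mul(36, 1) = 36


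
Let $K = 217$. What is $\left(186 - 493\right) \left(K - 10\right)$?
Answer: $-63549$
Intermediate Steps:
$\left(186 - 493\right) \left(K - 10\right) = \left(186 - 493\right) \left(217 - 10\right) = \left(-307\right) 207 = -63549$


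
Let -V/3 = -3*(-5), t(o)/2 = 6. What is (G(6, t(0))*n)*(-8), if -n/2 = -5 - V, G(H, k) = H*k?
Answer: 46080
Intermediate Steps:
t(o) = 12 (t(o) = 2*6 = 12)
V = -45 (V = -(-9)*(-5) = -3*15 = -45)
n = -80 (n = -2*(-5 - 1*(-45)) = -2*(-5 + 45) = -2*40 = -80)
(G(6, t(0))*n)*(-8) = ((6*12)*(-80))*(-8) = (72*(-80))*(-8) = -5760*(-8) = 46080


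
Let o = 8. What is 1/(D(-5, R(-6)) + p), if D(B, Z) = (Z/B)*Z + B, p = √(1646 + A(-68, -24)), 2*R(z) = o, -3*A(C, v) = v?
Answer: 205/39669 + 25*√1654/39669 ≈ 0.030798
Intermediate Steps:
A(C, v) = -v/3
R(z) = 4 (R(z) = (½)*8 = 4)
p = √1654 (p = √(1646 - ⅓*(-24)) = √(1646 + 8) = √1654 ≈ 40.669)
D(B, Z) = B + Z²/B (D(B, Z) = Z²/B + B = B + Z²/B)
1/(D(-5, R(-6)) + p) = 1/((-5 + 4²/(-5)) + √1654) = 1/((-5 - ⅕*16) + √1654) = 1/((-5 - 16/5) + √1654) = 1/(-41/5 + √1654)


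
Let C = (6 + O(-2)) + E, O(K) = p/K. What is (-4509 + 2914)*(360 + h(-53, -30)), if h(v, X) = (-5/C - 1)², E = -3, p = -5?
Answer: -6380145/11 ≈ -5.8001e+5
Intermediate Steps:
O(K) = -5/K
C = 11/2 (C = (6 - 5/(-2)) - 3 = (6 - 5*(-½)) - 3 = (6 + 5/2) - 3 = 17/2 - 3 = 11/2 ≈ 5.5000)
h(v, X) = 441/121 (h(v, X) = (-5/11/2 - 1)² = (-5*2/11 - 1)² = (-10/11 - 1)² = (-21/11)² = 441/121)
(-4509 + 2914)*(360 + h(-53, -30)) = (-4509 + 2914)*(360 + 441/121) = -1595*44001/121 = -6380145/11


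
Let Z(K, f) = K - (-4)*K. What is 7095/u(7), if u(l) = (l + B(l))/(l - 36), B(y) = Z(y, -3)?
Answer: -68585/14 ≈ -4898.9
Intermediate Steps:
Z(K, f) = 5*K (Z(K, f) = K + 4*K = 5*K)
B(y) = 5*y
u(l) = 6*l/(-36 + l) (u(l) = (l + 5*l)/(l - 36) = (6*l)/(-36 + l) = 6*l/(-36 + l))
7095/u(7) = 7095/((6*7/(-36 + 7))) = 7095/((6*7/(-29))) = 7095/((6*7*(-1/29))) = 7095/(-42/29) = 7095*(-29/42) = -68585/14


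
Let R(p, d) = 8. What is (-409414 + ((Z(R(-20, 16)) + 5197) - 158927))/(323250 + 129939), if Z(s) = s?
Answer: -187712/151063 ≈ -1.2426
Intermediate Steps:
(-409414 + ((Z(R(-20, 16)) + 5197) - 158927))/(323250 + 129939) = (-409414 + ((8 + 5197) - 158927))/(323250 + 129939) = (-409414 + (5205 - 158927))/453189 = (-409414 - 153722)*(1/453189) = -563136*1/453189 = -187712/151063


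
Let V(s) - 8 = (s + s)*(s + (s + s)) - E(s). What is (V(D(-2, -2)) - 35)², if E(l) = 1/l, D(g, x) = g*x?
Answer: 75625/16 ≈ 4726.6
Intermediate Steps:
E(l) = 1/l
V(s) = 8 - 1/s + 6*s² (V(s) = 8 + ((s + s)*(s + (s + s)) - 1/s) = 8 + ((2*s)*(s + 2*s) - 1/s) = 8 + ((2*s)*(3*s) - 1/s) = 8 + (6*s² - 1/s) = 8 + (-1/s + 6*s²) = 8 - 1/s + 6*s²)
(V(D(-2, -2)) - 35)² = ((8 - 1/((-2*(-2))) + 6*(-2*(-2))²) - 35)² = ((8 - 1/4 + 6*4²) - 35)² = ((8 - 1*¼ + 6*16) - 35)² = ((8 - ¼ + 96) - 35)² = (415/4 - 35)² = (275/4)² = 75625/16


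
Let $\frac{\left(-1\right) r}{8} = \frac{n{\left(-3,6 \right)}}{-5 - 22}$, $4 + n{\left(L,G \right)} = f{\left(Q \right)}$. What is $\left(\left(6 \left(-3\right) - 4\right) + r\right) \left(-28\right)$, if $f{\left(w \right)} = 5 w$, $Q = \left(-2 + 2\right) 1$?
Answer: $\frac{17528}{27} \approx 649.19$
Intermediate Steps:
$Q = 0$ ($Q = 0 \cdot 1 = 0$)
$n{\left(L,G \right)} = -4$ ($n{\left(L,G \right)} = -4 + 5 \cdot 0 = -4 + 0 = -4$)
$r = - \frac{32}{27}$ ($r = - 8 \left(- \frac{4}{-5 - 22}\right) = - 8 \left(- \frac{4}{-27}\right) = - 8 \left(\left(-4\right) \left(- \frac{1}{27}\right)\right) = \left(-8\right) \frac{4}{27} = - \frac{32}{27} \approx -1.1852$)
$\left(\left(6 \left(-3\right) - 4\right) + r\right) \left(-28\right) = \left(\left(6 \left(-3\right) - 4\right) - \frac{32}{27}\right) \left(-28\right) = \left(\left(-18 - 4\right) - \frac{32}{27}\right) \left(-28\right) = \left(-22 - \frac{32}{27}\right) \left(-28\right) = \left(- \frac{626}{27}\right) \left(-28\right) = \frac{17528}{27}$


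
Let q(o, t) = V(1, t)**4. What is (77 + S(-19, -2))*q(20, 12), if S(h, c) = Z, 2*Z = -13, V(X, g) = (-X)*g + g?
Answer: 0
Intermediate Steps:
V(X, g) = g - X*g (V(X, g) = -X*g + g = g - X*g)
q(o, t) = 0 (q(o, t) = (t*(1 - 1*1))**4 = (t*(1 - 1))**4 = (t*0)**4 = 0**4 = 0)
Z = -13/2 (Z = (1/2)*(-13) = -13/2 ≈ -6.5000)
S(h, c) = -13/2
(77 + S(-19, -2))*q(20, 12) = (77 - 13/2)*0 = (141/2)*0 = 0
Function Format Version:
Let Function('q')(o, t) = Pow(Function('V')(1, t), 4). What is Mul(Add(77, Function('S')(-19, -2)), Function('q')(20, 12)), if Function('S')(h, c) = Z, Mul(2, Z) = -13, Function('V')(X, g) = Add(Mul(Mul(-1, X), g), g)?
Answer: 0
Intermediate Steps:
Function('V')(X, g) = Add(g, Mul(-1, X, g)) (Function('V')(X, g) = Add(Mul(-1, X, g), g) = Add(g, Mul(-1, X, g)))
Function('q')(o, t) = 0 (Function('q')(o, t) = Pow(Mul(t, Add(1, Mul(-1, 1))), 4) = Pow(Mul(t, Add(1, -1)), 4) = Pow(Mul(t, 0), 4) = Pow(0, 4) = 0)
Z = Rational(-13, 2) (Z = Mul(Rational(1, 2), -13) = Rational(-13, 2) ≈ -6.5000)
Function('S')(h, c) = Rational(-13, 2)
Mul(Add(77, Function('S')(-19, -2)), Function('q')(20, 12)) = Mul(Add(77, Rational(-13, 2)), 0) = Mul(Rational(141, 2), 0) = 0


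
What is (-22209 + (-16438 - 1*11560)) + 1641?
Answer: -48566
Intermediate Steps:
(-22209 + (-16438 - 1*11560)) + 1641 = (-22209 + (-16438 - 11560)) + 1641 = (-22209 - 27998) + 1641 = -50207 + 1641 = -48566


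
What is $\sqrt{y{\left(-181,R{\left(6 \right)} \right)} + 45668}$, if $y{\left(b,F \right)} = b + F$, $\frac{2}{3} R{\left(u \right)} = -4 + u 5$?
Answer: $\sqrt{45526} \approx 213.37$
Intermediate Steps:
$R{\left(u \right)} = -6 + \frac{15 u}{2}$ ($R{\left(u \right)} = \frac{3 \left(-4 + u 5\right)}{2} = \frac{3 \left(-4 + 5 u\right)}{2} = -6 + \frac{15 u}{2}$)
$y{\left(b,F \right)} = F + b$
$\sqrt{y{\left(-181,R{\left(6 \right)} \right)} + 45668} = \sqrt{\left(\left(-6 + \frac{15}{2} \cdot 6\right) - 181\right) + 45668} = \sqrt{\left(\left(-6 + 45\right) - 181\right) + 45668} = \sqrt{\left(39 - 181\right) + 45668} = \sqrt{-142 + 45668} = \sqrt{45526}$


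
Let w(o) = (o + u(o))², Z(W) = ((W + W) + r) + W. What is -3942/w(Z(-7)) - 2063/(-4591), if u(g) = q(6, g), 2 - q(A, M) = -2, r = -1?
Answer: -322765/27546 ≈ -11.717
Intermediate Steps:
q(A, M) = 4 (q(A, M) = 2 - 1*(-2) = 2 + 2 = 4)
u(g) = 4
Z(W) = -1 + 3*W (Z(W) = ((W + W) - 1) + W = (2*W - 1) + W = (-1 + 2*W) + W = -1 + 3*W)
w(o) = (4 + o)² (w(o) = (o + 4)² = (4 + o)²)
-3942/w(Z(-7)) - 2063/(-4591) = -3942/(4 + (-1 + 3*(-7)))² - 2063/(-4591) = -3942/(4 + (-1 - 21))² - 2063*(-1/4591) = -3942/(4 - 22)² + 2063/4591 = -3942/((-18)²) + 2063/4591 = -3942/324 + 2063/4591 = -3942*1/324 + 2063/4591 = -73/6 + 2063/4591 = -322765/27546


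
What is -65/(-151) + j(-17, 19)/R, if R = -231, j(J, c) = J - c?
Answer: 6817/11627 ≈ 0.58631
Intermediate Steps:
-65/(-151) + j(-17, 19)/R = -65/(-151) + (-17 - 1*19)/(-231) = -65*(-1/151) + (-17 - 19)*(-1/231) = 65/151 - 36*(-1/231) = 65/151 + 12/77 = 6817/11627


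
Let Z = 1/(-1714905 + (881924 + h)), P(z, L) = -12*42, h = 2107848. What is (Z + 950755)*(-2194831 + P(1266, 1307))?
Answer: -2660935202084756310/1274867 ≈ -2.0872e+12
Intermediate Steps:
P(z, L) = -504
Z = 1/1274867 (Z = 1/(-1714905 + (881924 + 2107848)) = 1/(-1714905 + 2989772) = 1/1274867 ≈ 7.8440e-7)
(Z + 950755)*(-2194831 + P(1266, 1307)) = (1/1274867 + 950755)*(-2194831 - 504) = (1212086174586/1274867)*(-2195335) = -2660935202084756310/1274867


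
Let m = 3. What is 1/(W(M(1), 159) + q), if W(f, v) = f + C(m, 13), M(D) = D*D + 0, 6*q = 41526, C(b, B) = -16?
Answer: 1/6906 ≈ 0.00014480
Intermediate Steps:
q = 6921 (q = (1/6)*41526 = 6921)
M(D) = D**2 (M(D) = D**2 + 0 = D**2)
W(f, v) = -16 + f (W(f, v) = f - 16 = -16 + f)
1/(W(M(1), 159) + q) = 1/((-16 + 1**2) + 6921) = 1/((-16 + 1) + 6921) = 1/(-15 + 6921) = 1/6906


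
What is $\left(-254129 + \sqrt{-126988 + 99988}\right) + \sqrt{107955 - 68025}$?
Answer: $-254129 + 11 \sqrt{330} + 30 i \sqrt{30} \approx -2.5393 \cdot 10^{5} + 164.32 i$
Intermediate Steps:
$\left(-254129 + \sqrt{-126988 + 99988}\right) + \sqrt{107955 - 68025} = \left(-254129 + \sqrt{-27000}\right) + \sqrt{39930} = \left(-254129 + 30 i \sqrt{30}\right) + 11 \sqrt{330} = -254129 + 11 \sqrt{330} + 30 i \sqrt{30}$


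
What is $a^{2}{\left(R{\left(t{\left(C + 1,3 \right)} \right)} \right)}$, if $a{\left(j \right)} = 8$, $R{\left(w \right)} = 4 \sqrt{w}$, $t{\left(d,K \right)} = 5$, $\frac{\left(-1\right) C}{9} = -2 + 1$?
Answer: $64$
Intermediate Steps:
$C = 9$ ($C = - 9 \left(-2 + 1\right) = \left(-9\right) \left(-1\right) = 9$)
$a^{2}{\left(R{\left(t{\left(C + 1,3 \right)} \right)} \right)} = 8^{2} = 64$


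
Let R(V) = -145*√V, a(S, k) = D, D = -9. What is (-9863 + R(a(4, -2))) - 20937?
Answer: -30800 - 435*I ≈ -30800.0 - 435.0*I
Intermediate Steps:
a(S, k) = -9
(-9863 + R(a(4, -2))) - 20937 = (-9863 - 435*I) - 20937 = -30800 - 435*I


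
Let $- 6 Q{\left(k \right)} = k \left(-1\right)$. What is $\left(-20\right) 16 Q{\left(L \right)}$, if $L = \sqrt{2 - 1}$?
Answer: $- \frac{160}{3} \approx -53.333$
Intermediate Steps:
$L = 1$ ($L = \sqrt{1} = 1$)
$Q{\left(k \right)} = \frac{k}{6}$ ($Q{\left(k \right)} = - \frac{k \left(-1\right)}{6} = - \frac{\left(-1\right) k}{6} = \frac{k}{6}$)
$\left(-20\right) 16 Q{\left(L \right)} = \left(-20\right) 16 \cdot \frac{1}{6} \cdot 1 = \left(-320\right) \frac{1}{6} = - \frac{160}{3}$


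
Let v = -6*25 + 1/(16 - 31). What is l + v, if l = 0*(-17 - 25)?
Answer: -2251/15 ≈ -150.07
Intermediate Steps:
v = -2251/15 (v = -150 + 1/(-15) = -150 - 1/15 = -2251/15 ≈ -150.07)
l = 0 (l = 0*(-42) = 0)
l + v = 0 - 2251/15 = -2251/15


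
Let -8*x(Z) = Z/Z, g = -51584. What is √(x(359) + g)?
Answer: I*√825346/4 ≈ 227.12*I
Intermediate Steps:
x(Z) = -⅛ (x(Z) = -Z/(8*Z) = -⅛*1 = -⅛)
√(x(359) + g) = √(-⅛ - 51584) = √(-412673/8) = I*√825346/4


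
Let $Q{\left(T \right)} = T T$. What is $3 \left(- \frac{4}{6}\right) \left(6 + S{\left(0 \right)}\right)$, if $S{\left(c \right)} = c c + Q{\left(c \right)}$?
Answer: $-12$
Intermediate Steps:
$Q{\left(T \right)} = T^{2}$
$S{\left(c \right)} = 2 c^{2}$ ($S{\left(c \right)} = c c + c^{2} = c^{2} + c^{2} = 2 c^{2}$)
$3 \left(- \frac{4}{6}\right) \left(6 + S{\left(0 \right)}\right) = 3 \left(- \frac{4}{6}\right) \left(6 + 2 \cdot 0^{2}\right) = 3 \left(\left(-4\right) \frac{1}{6}\right) \left(6 + 2 \cdot 0\right) = 3 \left(- \frac{2}{3}\right) \left(6 + 0\right) = \left(-2\right) 6 = -12$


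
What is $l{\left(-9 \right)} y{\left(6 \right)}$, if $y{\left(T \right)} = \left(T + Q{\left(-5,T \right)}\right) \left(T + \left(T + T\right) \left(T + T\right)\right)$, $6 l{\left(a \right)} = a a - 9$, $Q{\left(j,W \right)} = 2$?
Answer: $14400$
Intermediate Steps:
$l{\left(a \right)} = - \frac{3}{2} + \frac{a^{2}}{6}$ ($l{\left(a \right)} = \frac{a a - 9}{6} = \frac{a^{2} - 9}{6} = \frac{-9 + a^{2}}{6} = - \frac{3}{2} + \frac{a^{2}}{6}$)
$y{\left(T \right)} = \left(2 + T\right) \left(T + 4 T^{2}\right)$ ($y{\left(T \right)} = \left(T + 2\right) \left(T + \left(T + T\right) \left(T + T\right)\right) = \left(2 + T\right) \left(T + 2 T 2 T\right) = \left(2 + T\right) \left(T + 4 T^{2}\right)$)
$l{\left(-9 \right)} y{\left(6 \right)} = \left(- \frac{3}{2} + \frac{\left(-9\right)^{2}}{6}\right) 6 \left(2 + 4 \cdot 6^{2} + 9 \cdot 6\right) = \left(- \frac{3}{2} + \frac{1}{6} \cdot 81\right) 6 \left(2 + 4 \cdot 36 + 54\right) = \left(- \frac{3}{2} + \frac{27}{2}\right) 6 \left(2 + 144 + 54\right) = 12 \cdot 6 \cdot 200 = 12 \cdot 1200 = 14400$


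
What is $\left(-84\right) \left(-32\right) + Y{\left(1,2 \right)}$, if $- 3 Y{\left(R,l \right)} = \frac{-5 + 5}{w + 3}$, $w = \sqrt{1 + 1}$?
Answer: $2688$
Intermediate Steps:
$w = \sqrt{2} \approx 1.4142$
$Y{\left(R,l \right)} = 0$ ($Y{\left(R,l \right)} = - \frac{\left(-5 + 5\right) \frac{1}{\sqrt{2} + 3}}{3} = - \frac{0 \frac{1}{3 + \sqrt{2}}}{3} = \left(- \frac{1}{3}\right) 0 = 0$)
$\left(-84\right) \left(-32\right) + Y{\left(1,2 \right)} = \left(-84\right) \left(-32\right) + 0 = 2688 + 0 = 2688$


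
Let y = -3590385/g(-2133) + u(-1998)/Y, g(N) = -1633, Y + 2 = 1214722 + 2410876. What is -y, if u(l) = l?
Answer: -723182346207/328922126 ≈ -2198.6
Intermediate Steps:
Y = 3625596 (Y = -2 + (1214722 + 2410876) = -2 + 3625598 = 3625596)
y = 723182346207/328922126 (y = -3590385/(-1633) - 1998/3625596 = -3590385*(-1/1633) - 1998*1/3625596 = 3590385/1633 - 111/201422 = 723182346207/328922126 ≈ 2198.6)
-y = -1*723182346207/328922126 = -723182346207/328922126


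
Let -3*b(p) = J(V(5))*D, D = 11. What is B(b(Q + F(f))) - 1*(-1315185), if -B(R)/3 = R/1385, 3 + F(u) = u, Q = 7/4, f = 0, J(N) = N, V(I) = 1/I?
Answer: 9107656136/6925 ≈ 1.3152e+6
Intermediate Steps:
Q = 7/4 (Q = 7*(¼) = 7/4 ≈ 1.7500)
F(u) = -3 + u
b(p) = -11/15 (b(p) = -11/(3*5) = -11/15)
B(R) = -3*R/1385
B(b(Q + F(f))) - 1*(-1315185) = -3/1385*(-11/15) - 1*(-1315185) = 11/6925 + 1315185 = 9107656136/6925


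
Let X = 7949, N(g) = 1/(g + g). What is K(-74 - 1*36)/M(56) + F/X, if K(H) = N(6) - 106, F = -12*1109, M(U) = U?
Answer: -19046155/5341728 ≈ -3.5655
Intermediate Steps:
F = -13308
N(g) = 1/(2*g)
K(H) = -1271/12 (K(H) = (½)/6 - 106 = (½)*(⅙) - 106 = 1/12 - 106 = -1271/12)
K(-74 - 1*36)/M(56) + F/X = -1271/12/56 - 13308/7949 = -1271/12*1/56 - 13308*1/7949 = -1271/672 - 13308/7949 = -19046155/5341728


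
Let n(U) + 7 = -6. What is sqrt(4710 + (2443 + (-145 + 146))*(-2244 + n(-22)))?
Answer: I*sqrt(5511398) ≈ 2347.6*I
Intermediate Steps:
n(U) = -13 (n(U) = -7 - 6 = -13)
sqrt(4710 + (2443 + (-145 + 146))*(-2244 + n(-22))) = sqrt(4710 + (2443 + (-145 + 146))*(-2244 - 13)) = sqrt(4710 + (2443 + 1)*(-2257)) = sqrt(4710 + 2444*(-2257)) = sqrt(4710 - 5516108) = sqrt(-5511398) = I*sqrt(5511398)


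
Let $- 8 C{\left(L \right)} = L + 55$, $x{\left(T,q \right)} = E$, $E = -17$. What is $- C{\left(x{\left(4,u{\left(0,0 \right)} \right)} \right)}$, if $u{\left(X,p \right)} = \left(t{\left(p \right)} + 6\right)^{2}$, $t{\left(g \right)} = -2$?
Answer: $\frac{19}{4} \approx 4.75$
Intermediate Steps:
$u{\left(X,p \right)} = 16$ ($u{\left(X,p \right)} = \left(-2 + 6\right)^{2} = 4^{2} = 16$)
$x{\left(T,q \right)} = -17$
$C{\left(L \right)} = - \frac{55}{8} - \frac{L}{8}$ ($C{\left(L \right)} = - \frac{L + 55}{8} = - \frac{55 + L}{8} = - \frac{55}{8} - \frac{L}{8}$)
$- C{\left(x{\left(4,u{\left(0,0 \right)} \right)} \right)} = - (- \frac{55}{8} - - \frac{17}{8}) = - (- \frac{55}{8} + \frac{17}{8}) = \left(-1\right) \left(- \frac{19}{4}\right) = \frac{19}{4}$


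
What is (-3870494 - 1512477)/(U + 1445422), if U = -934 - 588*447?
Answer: -5382971/1181652 ≈ -4.5555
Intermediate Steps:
U = -263770 (U = -934 - 262836 = -263770)
(-3870494 - 1512477)/(U + 1445422) = (-3870494 - 1512477)/(-263770 + 1445422) = -5382971/1181652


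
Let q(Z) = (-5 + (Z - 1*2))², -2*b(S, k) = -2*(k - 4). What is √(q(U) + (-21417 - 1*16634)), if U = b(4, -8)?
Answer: I*√37690 ≈ 194.14*I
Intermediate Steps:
b(S, k) = -4 + k (b(S, k) = -(-1)*(k - 4) = -(-1)*(-4 + k) = -(8 - 2*k)/2 = -4 + k)
U = -12 (U = -4 - 8 = -12)
q(Z) = (-7 + Z)² (q(Z) = (-5 + (Z - 2))² = (-5 + (-2 + Z))² = (-7 + Z)²)
√(q(U) + (-21417 - 1*16634)) = √((-7 - 12)² + (-21417 - 1*16634)) = √((-19)² + (-21417 - 16634)) = √(361 - 38051) = √(-37690) = I*√37690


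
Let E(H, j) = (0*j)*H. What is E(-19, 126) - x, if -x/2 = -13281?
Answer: -26562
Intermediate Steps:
x = 26562 (x = -2*(-13281) = 26562)
E(H, j) = 0 (E(H, j) = 0*H = 0)
E(-19, 126) - x = 0 - 1*26562 = 0 - 26562 = -26562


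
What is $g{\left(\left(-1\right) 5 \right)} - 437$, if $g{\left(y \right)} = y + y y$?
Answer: $-417$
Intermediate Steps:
$g{\left(y \right)} = y + y^{2}$
$g{\left(\left(-1\right) 5 \right)} - 437 = \left(-1\right) 5 \left(1 - 5\right) - 437 = - 5 \left(1 - 5\right) - 437 = \left(-5\right) \left(-4\right) - 437 = 20 - 437 = -417$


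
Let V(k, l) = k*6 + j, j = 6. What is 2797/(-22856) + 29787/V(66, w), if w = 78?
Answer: 113281213/1531352 ≈ 73.975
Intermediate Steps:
V(k, l) = 6 + 6*k (V(k, l) = k*6 + 6 = 6*k + 6 = 6 + 6*k)
2797/(-22856) + 29787/V(66, w) = 2797/(-22856) + 29787/(6 + 6*66) = 2797*(-1/22856) + 29787/(6 + 396) = -2797/22856 + 29787/402 = -2797/22856 + 29787*(1/402) = -2797/22856 + 9929/134 = 113281213/1531352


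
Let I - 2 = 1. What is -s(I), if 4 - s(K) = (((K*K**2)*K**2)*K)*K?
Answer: 2183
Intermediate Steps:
I = 3 (I = 2 + 1 = 3)
s(K) = 4 - K**7 (s(K) = 4 - ((K*K**2)*K**2)*K*K = 4 - (K**3*K**2)*K*K = 4 - K**5*K*K = 4 - K**6*K = 4 - K**7)
-s(I) = -(4 - 1*3**7) = -(4 - 1*2187) = -(4 - 2187) = -1*(-2183) = 2183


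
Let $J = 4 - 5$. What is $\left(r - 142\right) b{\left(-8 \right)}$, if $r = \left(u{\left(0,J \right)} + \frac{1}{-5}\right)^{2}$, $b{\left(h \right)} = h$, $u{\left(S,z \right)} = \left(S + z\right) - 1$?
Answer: $\frac{27432}{25} \approx 1097.3$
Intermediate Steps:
$J = -1$ ($J = 4 - 5 = -1$)
$u{\left(S,z \right)} = -1 + S + z$
$r = \frac{121}{25}$ ($r = \left(\left(-1 + 0 - 1\right) + \frac{1}{-5}\right)^{2} = \left(-2 - \frac{1}{5}\right)^{2} = \left(- \frac{11}{5}\right)^{2} = \frac{121}{25} \approx 4.84$)
$\left(r - 142\right) b{\left(-8 \right)} = \left(\frac{121}{25} - 142\right) \left(-8\right) = \left(- \frac{3429}{25}\right) \left(-8\right) = \frac{27432}{25}$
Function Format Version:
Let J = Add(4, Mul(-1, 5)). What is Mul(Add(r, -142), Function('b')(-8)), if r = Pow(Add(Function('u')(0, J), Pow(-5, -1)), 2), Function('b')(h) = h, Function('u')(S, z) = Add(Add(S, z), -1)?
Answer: Rational(27432, 25) ≈ 1097.3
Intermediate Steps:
J = -1 (J = Add(4, -5) = -1)
Function('u')(S, z) = Add(-1, S, z)
r = Rational(121, 25) (r = Pow(Add(Add(-1, 0, -1), Pow(-5, -1)), 2) = Pow(Add(-2, Rational(-1, 5)), 2) = Pow(Rational(-11, 5), 2) = Rational(121, 25) ≈ 4.8400)
Mul(Add(r, -142), Function('b')(-8)) = Mul(Add(Rational(121, 25), -142), -8) = Mul(Rational(-3429, 25), -8) = Rational(27432, 25)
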